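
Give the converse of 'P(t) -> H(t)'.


The converse of (P → Q) is (Q → P). It is not in general equivalent to the original.
Here P = 'P(t)' and Q = 'H(t)'.

If H(t), then P(t).


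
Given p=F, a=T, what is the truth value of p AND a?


Conjunction is true only when both operands are true.
Substitute: p=F, a=T.
F AND T evaluates to F.

F


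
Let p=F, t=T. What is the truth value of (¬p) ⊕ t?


Substitute p=F, t=T:
¬p = T
(¬p) ⊕ t = T ⊕ T = F

F


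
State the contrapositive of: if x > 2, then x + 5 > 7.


The contrapositive of (P → Q) is (¬Q → ¬P); it is logically equivalent to the original.
Here P = 'x > 2' and Q = 'x + 5 > 7'.

If not (x + 5 > 7), then not (x > 2).


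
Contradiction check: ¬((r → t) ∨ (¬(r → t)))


Truth table over {r, t}:
r | t | φ
---------
F | F | F
T | F | F
F | T | F
T | T | F
Every row is false.

Yes, it is a contradiction.


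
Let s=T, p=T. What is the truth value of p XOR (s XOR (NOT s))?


Substitute s=T, p=T:
NOT s = F
s XOR (NOT s) = T XOR F = T
p XOR (s XOR (NOT s)) = T XOR T = F

F


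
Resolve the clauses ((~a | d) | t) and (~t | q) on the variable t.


The clauses contain complementary literals t and ~t.
Resolution eliminates this pair and disjoins the remaining literals (merging duplicates).

((d | ~a) | q)


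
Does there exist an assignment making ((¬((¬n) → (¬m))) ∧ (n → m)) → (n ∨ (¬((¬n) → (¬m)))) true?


Search for a satisfying assignment over {m, n}.
Try m=F, n=F: the formula evaluates to T.
A satisfying assignment exists.

Satisfiable.


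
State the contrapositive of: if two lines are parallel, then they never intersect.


The contrapositive of (P → Q) is (¬Q → ¬P); it is logically equivalent to the original.
Here P = 'two lines are parallel' and Q = 'they never intersect'.

If not (they never intersect), then not (two lines are parallel).


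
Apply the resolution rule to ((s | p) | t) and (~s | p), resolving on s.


The clauses contain complementary literals s and ~s.
Resolution eliminates this pair and disjoins the remaining literals (merging duplicates).

(t | p)


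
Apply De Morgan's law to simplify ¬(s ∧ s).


De Morgan: the negation of a conjunction is the disjunction of the negations.
Distribute ¬ across ∧, flipping it to ∨, and negate each literal.

(¬s) ∨ (¬s)


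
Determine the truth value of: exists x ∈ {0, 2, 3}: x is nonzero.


Evaluate the predicate on each element: 0:False, 2:True, 3:True.
Witness x = 2 satisfies the predicate.

True


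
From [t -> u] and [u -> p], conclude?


Hypothetical syllogism: from (P → Q) and (Q → R), infer (P → R).
Chain the two implications through the shared middle term 'u'.

t -> p


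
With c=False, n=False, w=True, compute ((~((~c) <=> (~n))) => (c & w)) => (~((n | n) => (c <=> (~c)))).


Substitute c=False, n=False, w=True:
… (earlier sub-steps elided)
(~c) <=> (~n) = True <=> True = True
~((~c) <=> (~n)) = False
c & w = False & True = False
(~((~c) <=> (~n))) => (c & w) = False => False = True
n | n = False | False = False
~c = True
c <=> (~c) = False <=> True = False
(n | n) => (c <=> (~c)) = False => False = True
~((n | n) => (c <=> (~c))) = False
((~((~c) <=> (~n))) => (c & w)) => (~((n | n) => (c <=> (~c)))) = True => False = False

False


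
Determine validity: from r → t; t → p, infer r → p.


This matches the form of hypothetical syllogism: the conclusion follows in every model of the premises.

Valid.


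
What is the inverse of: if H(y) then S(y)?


The inverse of (P → Q) is (¬P → ¬Q). It is equivalent to the converse, not to the original.
Here P = 'H(y)' and Q = 'S(y)'.

If not (H(y)), then not (S(y)).


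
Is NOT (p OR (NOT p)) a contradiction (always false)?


Truth table over {p}:
p | φ
-----
F | F
T | F
Every row is false.

Yes, it is a contradiction.


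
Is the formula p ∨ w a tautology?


Build the truth table over {p, w}:
p | w | φ
---------
F | F | F
T | F | T
F | T | T
T | T | T
Counterexample at row 1: with p=F, w=F, the formula is F.

No, it is not a tautology.


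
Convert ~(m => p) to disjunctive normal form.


Step 1: Rewrite implication then negate: ¬(¬m ∨ p) = m ∧ ¬p.

m & (~p)


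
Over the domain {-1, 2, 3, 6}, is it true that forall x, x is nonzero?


Evaluate the predicate on each element: -1:True, 2:True, 3:True, 6:True.
Every element satisfies the predicate.

True


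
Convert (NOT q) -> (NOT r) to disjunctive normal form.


Step 1: Rewrite (¬q) → (¬r) as ¬(¬q) ∨ (¬r).
Step 2: Eliminate any double negations (¬¬X = X).

q OR (NOT r)


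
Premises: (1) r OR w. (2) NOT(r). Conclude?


Disjunctive syllogism: from (P ∨ Q) and ¬P, infer Q.
One disjunct, 'r', is ruled out; the other must hold.

w


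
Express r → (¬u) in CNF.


Step 1: Rewrite r → (¬u) as ¬r ∨ (¬u).

(¬r) ∨ (¬u)


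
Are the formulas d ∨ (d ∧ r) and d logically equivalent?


Compare truth tables:
d | r | φ | ψ
-------------
F | F | F | F
T | F | T | T
F | T | F | F
T | T | T | T
The columns φ and ψ agree on every row.

Yes, they are logically equivalent.


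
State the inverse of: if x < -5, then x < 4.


The inverse of (P → Q) is (¬P → ¬Q). It is equivalent to the converse, not to the original.
Here P = 'x < -5' and Q = 'x < 4'.

If not (x < -5), then not (x < 4).


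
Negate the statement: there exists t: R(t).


¬(for all x: φ) = there exists x: ¬φ, and ¬(there exists x: φ) = for all x: ¬φ.
Apply to the existential statement.

for all t: NOT(R(t))


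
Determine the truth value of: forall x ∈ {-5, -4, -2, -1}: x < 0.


Evaluate the predicate on each element: -5:True, -4:True, -2:True, -1:True.
Every element satisfies the predicate.

True


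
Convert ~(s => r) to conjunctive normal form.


Step 1: Rewrite s → r as ¬s ∨ r.
Step 2: Negate: ¬(¬s ∨ r) = s ∧ ¬r (De Morgan + double negation).

s & (~r)


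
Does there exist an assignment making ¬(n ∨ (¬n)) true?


Check all 2 assignments over {n}:
n | φ
-----
F | F
T | F
No assignment makes the formula true.

Unsatisfiable.


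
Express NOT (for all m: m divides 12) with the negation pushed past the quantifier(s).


¬(for all x: φ) = there exists x: ¬φ, and ¬(there exists x: φ) = for all x: ¬φ.
Apply to the universal statement.

there exists m: NOT(m divides 12)


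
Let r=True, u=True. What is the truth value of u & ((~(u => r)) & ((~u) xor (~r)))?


Substitute r=True, u=True:
u => r = True => True = True
~(u => r) = False
~u = False
~r = False
(~u) xor (~r) = False xor False = False
(~(u => r)) & ((~u) xor (~r)) = False & False = False
u & ((~(u => r)) & ((~u) xor (~r))) = True & False = False

False


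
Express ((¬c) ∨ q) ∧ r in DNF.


Step 1: Distribute ∧ over ∨: ((¬c) ∨ q) ∧ r = ((¬c) ∧ r) ∨ (q ∧ r).

((¬c) ∧ r) ∨ (q ∧ r)


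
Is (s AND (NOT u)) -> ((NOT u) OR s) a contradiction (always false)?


Truth table over {s, u}:
s | u | φ
---------
F | F | T
T | F | T
F | T | T
T | T | T
Satisfying assignment at row 1: s=F, u=F gives T.

No, it is not a contradiction.


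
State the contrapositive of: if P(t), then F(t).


The contrapositive of (P → Q) is (¬Q → ¬P); it is logically equivalent to the original.
Here P = 'P(t)' and Q = 'F(t)'.

If not (F(t)), then not (P(t)).


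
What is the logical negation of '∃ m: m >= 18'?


¬(∀ x: φ) = ∃ x: ¬φ, and ¬(∃ x: φ) = ∀ x: ¬φ.
Apply to the existential statement.

∀ m: ¬(m >= 18)


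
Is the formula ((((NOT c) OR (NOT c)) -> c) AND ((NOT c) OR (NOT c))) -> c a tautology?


Build the truth table over {c}:
c | φ
-----
F | T
T | T
Every row evaluates to true.

Yes, it is a tautology.


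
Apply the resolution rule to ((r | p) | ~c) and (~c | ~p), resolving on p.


The clauses contain complementary literals p and ~p.
Resolution eliminates this pair and disjoins the remaining literals (merging duplicates).

(~c | r)


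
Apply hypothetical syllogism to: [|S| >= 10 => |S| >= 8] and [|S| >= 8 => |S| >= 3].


Hypothetical syllogism: from (P → Q) and (Q → R), infer (P → R).
Chain the two implications through the shared middle term '|S| >= 8'.

|S| >= 10 => |S| >= 3


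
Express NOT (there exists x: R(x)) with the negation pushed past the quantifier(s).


¬(for all x: φ) = there exists x: ¬φ, and ¬(there exists x: φ) = for all x: ¬φ.
Apply to the existential statement.

for all x: NOT(R(x))


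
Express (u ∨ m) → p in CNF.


Step 1: Rewrite as ¬(u ∨ m) ∨ p = (¬u ∧ ¬m) ∨ p.
Step 2: Distribute ∨ over ∧.

((¬u) ∨ p) ∧ ((¬m) ∨ p)


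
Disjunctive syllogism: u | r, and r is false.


Disjunctive syllogism: from (P ∨ Q) and ¬P, infer Q.
One disjunct, 'r', is ruled out; the other must hold.

u


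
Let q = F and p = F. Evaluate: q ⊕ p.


Exclusive or is true when exactly one operand is true.
Substitute: q=F, p=F.
F ⊕ F evaluates to F.

F


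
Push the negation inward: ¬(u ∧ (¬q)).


De Morgan: the negation of a conjunction is the disjunction of the negations.
Distribute ¬ across ∧, flipping it to ∨, and negate each literal.

(¬u) ∨ q


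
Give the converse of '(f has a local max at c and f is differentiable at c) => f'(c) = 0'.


The converse of (P → Q) is (Q → P). It is not in general equivalent to the original.
Here P = '(f has a local max at c and f is differentiable at c)' and Q = 'f'(c) = 0'.

If f'(c) = 0, then (f has a local max at c and f is differentiable at c).


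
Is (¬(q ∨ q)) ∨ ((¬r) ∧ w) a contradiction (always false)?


Truth table over {q, r, w}:
q | r | w | φ
-------------
F | F | F | T
T | F | F | F
F | T | F | T
T | T | F | F
F | F | T | T
T | F | T | T
F | T | T | T
T | T | T | F
Satisfying assignment at row 1: q=F, r=F, w=F gives T.

No, it is not a contradiction.


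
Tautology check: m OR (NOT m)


Build the truth table over {m}:
m | φ
-----
F | T
T | T
Every row evaluates to true.

Yes, it is a tautology.


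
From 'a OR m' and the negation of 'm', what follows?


Disjunctive syllogism: from (P ∨ Q) and ¬P, infer Q.
One disjunct, 'm', is ruled out; the other must hold.

a


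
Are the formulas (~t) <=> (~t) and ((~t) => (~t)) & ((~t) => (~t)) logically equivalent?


Compare truth tables:
t | φ | ψ
---------
False | True | True
True | True | True
The columns φ and ψ agree on every row.

Yes, they are logically equivalent.


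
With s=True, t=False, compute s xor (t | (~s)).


Substitute s=True, t=False:
~s = False
t | (~s) = False | False = False
s xor (t | (~s)) = True xor False = True

True


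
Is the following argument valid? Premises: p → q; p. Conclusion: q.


This matches the form of modus ponens: the conclusion follows in every model of the premises.

Valid.


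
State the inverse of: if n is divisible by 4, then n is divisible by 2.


The inverse of (P → Q) is (¬P → ¬Q). It is equivalent to the converse, not to the original.
Here P = 'n is divisible by 4' and Q = 'n is divisible by 2'.

If not (n is divisible by 4), then not (n is divisible by 2).


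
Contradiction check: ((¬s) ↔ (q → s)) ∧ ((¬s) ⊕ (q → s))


Truth table over {q, s}:
q | s | φ
---------
F | F | F
T | F | F
F | T | F
T | T | F
Every row is false.

Yes, it is a contradiction.


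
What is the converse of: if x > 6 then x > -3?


The converse of (P → Q) is (Q → P). It is not in general equivalent to the original.
Here P = 'x > 6' and Q = 'x > -3'.

If x > -3, then x > 6.


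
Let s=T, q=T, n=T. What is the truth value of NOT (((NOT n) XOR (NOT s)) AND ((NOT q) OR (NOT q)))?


Substitute s=T, q=T, n=T:
NOT n = F
NOT s = F
(NOT n) XOR (NOT s) = F XOR F = F
NOT q = F
NOT q = F
(NOT q) OR (NOT q) = F OR F = F
((NOT n) XOR (NOT s)) AND ((NOT q) OR (NOT q)) = F AND F = F
NOT (((NOT n) XOR (NOT s)) AND ((NOT q) OR (NOT q))) = T

T


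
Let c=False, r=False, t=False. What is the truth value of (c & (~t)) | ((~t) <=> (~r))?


Substitute c=False, r=False, t=False:
~t = True
c & (~t) = False & True = False
~t = True
~r = True
(~t) <=> (~r) = True <=> True = True
(c & (~t)) | ((~t) <=> (~r)) = False | True = True

True


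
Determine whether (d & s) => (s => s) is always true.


Build the truth table over {d, s}:
d | s | φ
---------
False | False | True
True | False | True
False | True | True
True | True | True
Every row evaluates to true.

Yes, it is a tautology.


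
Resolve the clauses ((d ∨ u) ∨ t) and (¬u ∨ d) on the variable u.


The clauses contain complementary literals u and ¬u.
Resolution eliminates this pair and disjoins the remaining literals (merging duplicates).

(t ∨ d)


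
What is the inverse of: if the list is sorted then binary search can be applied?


The inverse of (P → Q) is (¬P → ¬Q). It is equivalent to the converse, not to the original.
Here P = 'the list is sorted' and Q = 'binary search can be applied'.

If not (the list is sorted), then not (binary search can be applied).


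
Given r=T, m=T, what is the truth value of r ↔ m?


Biconditional is true when both operands have the same truth value.
Substitute: r=T, m=T.
T ↔ T evaluates to T.

T


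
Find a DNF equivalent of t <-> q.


Step 1: t ↔ q is true exactly when both agree: (t ∧ q) ∨ (¬t ∧ ¬q).

(t AND q) OR ((NOT t) AND (NOT q))


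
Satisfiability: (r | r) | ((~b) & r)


Search for a satisfying assignment over {b, r}.
Try b=False, r=True: the formula evaluates to True.
A satisfying assignment exists.

Satisfiable.


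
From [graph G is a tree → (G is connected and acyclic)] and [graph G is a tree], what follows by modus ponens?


Modus ponens: from (P → Q) and P, infer Q.
P = 'graph G is a tree' is asserted, and P → Q holds, so Q follows.

(G is connected and acyclic).


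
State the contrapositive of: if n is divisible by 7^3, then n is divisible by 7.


The contrapositive of (P → Q) is (¬Q → ¬P); it is logically equivalent to the original.
Here P = 'n is divisible by 7^3' and Q = 'n is divisible by 7'.

If not (n is divisible by 7), then not (n is divisible by 7^3).


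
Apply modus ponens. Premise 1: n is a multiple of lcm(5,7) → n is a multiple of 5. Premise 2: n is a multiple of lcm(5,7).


Modus ponens: from (P → Q) and P, infer Q.
P = 'n is a multiple of lcm(5,7)' is asserted, and P → Q holds, so Q follows.

n is a multiple of 5.


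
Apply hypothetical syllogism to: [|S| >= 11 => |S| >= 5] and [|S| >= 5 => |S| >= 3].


Hypothetical syllogism: from (P → Q) and (Q → R), infer (P → R).
Chain the two implications through the shared middle term '|S| >= 5'.

|S| >= 11 => |S| >= 3


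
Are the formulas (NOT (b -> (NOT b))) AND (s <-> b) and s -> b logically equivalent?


Compare truth tables:
b | s | φ | ψ
-------------
F | F | F | T
T | F | F | T
F | T | F | F
T | T | T | T
They differ at row 1 (b=F, s=F): φ=F but ψ=T.

No, they are not logically equivalent.


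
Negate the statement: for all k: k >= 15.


¬(for all x: φ) = there exists x: ¬φ, and ¬(there exists x: φ) = for all x: ¬φ.
Apply to the universal statement.

there exists k: NOT(k >= 15)


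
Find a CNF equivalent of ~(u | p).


Step 1: Apply De Morgan: ¬(u ∨ p) = ¬u ∧ ¬p.

(~u) & (~p)


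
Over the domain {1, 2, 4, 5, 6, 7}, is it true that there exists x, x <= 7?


Evaluate the predicate on each element: 1:T, 2:T, 4:T, 5:T, 6:T, 7:T.
Witness x = 1 satisfies the predicate.

T


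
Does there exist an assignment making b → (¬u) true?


Search for a satisfying assignment over {b, u}.
Try b=F, u=F: the formula evaluates to T.
A satisfying assignment exists.

Satisfiable.


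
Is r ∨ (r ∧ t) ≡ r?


Compare truth tables:
r | t | φ | ψ
-------------
F | F | F | F
T | F | T | T
F | T | F | F
T | T | T | T
The columns φ and ψ agree on every row.

Yes, they are logically equivalent.


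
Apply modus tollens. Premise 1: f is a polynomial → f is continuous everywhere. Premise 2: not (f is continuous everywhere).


Modus tollens: from (P → Q) and ¬Q, infer ¬P.
Q = 'f is continuous everywhere' is denied; since P → Q, P must also fail.

Not (f is a polynomial).


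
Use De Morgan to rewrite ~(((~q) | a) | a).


De Morgan: the negation of a disjunction is the conjunction of the negations.
Distribute ~ across |, flipping it to &, and negate each literal.

(q & (~a)) & (~a)


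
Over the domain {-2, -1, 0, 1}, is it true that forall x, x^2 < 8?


Evaluate the predicate on each element: -2:True, -1:True, 0:True, 1:True.
Every element satisfies the predicate.

True


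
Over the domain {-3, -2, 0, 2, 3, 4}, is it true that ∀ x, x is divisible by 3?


Evaluate the predicate on each element: -3:T, -2:F, 0:T, 2:F, 3:T, 4:F.
Counterexample x = -2 fails the predicate.

F


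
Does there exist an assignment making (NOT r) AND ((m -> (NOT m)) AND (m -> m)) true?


Search for a satisfying assignment over {m, r}.
Try m=F, r=F: the formula evaluates to T.
A satisfying assignment exists.

Satisfiable.


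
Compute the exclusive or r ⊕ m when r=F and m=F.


Exclusive or is true when exactly one operand is true.
Substitute: r=F, m=F.
F ⊕ F evaluates to F.

F


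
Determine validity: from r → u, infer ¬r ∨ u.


This matches the form of material implication: the conclusion follows in every model of the premises.

Valid.


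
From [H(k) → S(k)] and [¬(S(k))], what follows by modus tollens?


Modus tollens: from (P → Q) and ¬Q, infer ¬P.
Q = 'S(k)' is denied; since P → Q, P must also fail.

Not (H(k)).


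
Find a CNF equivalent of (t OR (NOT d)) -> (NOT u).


Step 1: Rewrite as ¬(t ∨ (¬d)) ∨ (¬u) = (¬t ∧ ¬(¬d)) ∨ (¬u).
Step 2: Distribute ∨ over ∧.
Step 3: Eliminate any double negations (¬¬X = X).

((NOT t) OR (NOT u)) AND (d OR (NOT u))


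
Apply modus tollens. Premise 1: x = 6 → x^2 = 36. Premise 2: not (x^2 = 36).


Modus tollens: from (P → Q) and ¬Q, infer ¬P.
Q = 'x^2 = 36' is denied; since P → Q, P must also fail.

Not (x = 6).


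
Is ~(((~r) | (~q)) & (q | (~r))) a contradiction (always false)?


Truth table over {q, r}:
q | r | φ
---------
False | False | False
True | False | False
False | True | True
True | True | True
Satisfying assignment at row 3: q=False, r=True gives True.

No, it is not a contradiction.


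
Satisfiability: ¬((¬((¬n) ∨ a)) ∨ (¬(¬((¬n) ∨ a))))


Check all 4 assignments over {a, n}:
a | n | φ
---------
F | F | F
T | F | F
F | T | F
T | T | F
No assignment makes the formula true.

Unsatisfiable.


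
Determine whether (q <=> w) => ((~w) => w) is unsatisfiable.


Truth table over {q, w}:
q | w | φ
---------
False | False | False
True | False | True
False | True | True
True | True | True
Satisfying assignment at row 2: q=True, w=False gives True.

No, it is not a contradiction.


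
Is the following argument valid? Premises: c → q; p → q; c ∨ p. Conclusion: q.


This matches the form of proof by cases: the conclusion follows in every model of the premises.

Valid.


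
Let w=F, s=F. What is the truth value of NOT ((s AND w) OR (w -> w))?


Substitute w=F, s=F:
s AND w = F AND F = F
w -> w = F -> F = T
(s AND w) OR (w -> w) = F OR T = T
NOT ((s AND w) OR (w -> w)) = F

F


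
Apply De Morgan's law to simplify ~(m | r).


De Morgan: the negation of a disjunction is the conjunction of the negations.
Distribute ~ across |, flipping it to &, and negate each literal.

(~m) & (~r)


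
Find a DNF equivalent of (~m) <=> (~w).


Step 1: (¬m) ↔ (¬w) is true exactly when both agree: ((¬m) ∧ (¬w)) ∨ (¬(¬m) ∧ ¬(¬w)).
Step 2: Eliminate any double negations (¬¬X = X).

((~m) & (~w)) | (m & w)


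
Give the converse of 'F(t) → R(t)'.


The converse of (P → Q) is (Q → P). It is not in general equivalent to the original.
Here P = 'F(t)' and Q = 'R(t)'.

If R(t), then F(t).


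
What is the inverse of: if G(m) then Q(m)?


The inverse of (P → Q) is (¬P → ¬Q). It is equivalent to the converse, not to the original.
Here P = 'G(m)' and Q = 'Q(m)'.

If not (G(m)), then not (Q(m)).


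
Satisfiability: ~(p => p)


Check all 2 assignments over {p}:
p | φ
-----
False | False
True | False
No assignment makes the formula true.

Unsatisfiable.


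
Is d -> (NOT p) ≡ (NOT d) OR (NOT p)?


Compare truth tables:
d | p | φ | ψ
-------------
F | F | T | T
T | F | T | T
F | T | T | T
T | T | F | F
The columns φ and ψ agree on every row.

Yes, they are logically equivalent.


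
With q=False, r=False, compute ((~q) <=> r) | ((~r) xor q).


Substitute q=False, r=False:
~q = True
(~q) <=> r = True <=> False = False
~r = True
(~r) xor q = True xor False = True
((~q) <=> r) | ((~r) xor q) = False | True = True

True


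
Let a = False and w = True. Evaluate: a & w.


Conjunction is true only when both operands are true.
Substitute: a=False, w=True.
False & True evaluates to False.

False


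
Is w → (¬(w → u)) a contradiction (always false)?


Truth table over {u, w}:
u | w | φ
---------
F | F | T
T | F | T
F | T | T
T | T | F
Satisfying assignment at row 1: u=F, w=F gives T.

No, it is not a contradiction.


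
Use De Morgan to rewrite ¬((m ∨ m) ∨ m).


De Morgan: the negation of a disjunction is the conjunction of the negations.
Distribute ¬ across ∨, flipping it to ∧, and negate each literal.

((¬m) ∧ (¬m)) ∧ (¬m)


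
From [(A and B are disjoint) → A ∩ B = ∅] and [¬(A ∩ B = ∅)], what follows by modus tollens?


Modus tollens: from (P → Q) and ¬Q, infer ¬P.
Q = 'A ∩ B = ∅' is denied; since P → Q, P must also fail.

Not ((A and B are disjoint)).


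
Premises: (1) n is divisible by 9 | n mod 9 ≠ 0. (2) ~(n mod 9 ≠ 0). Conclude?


Disjunctive syllogism: from (P ∨ Q) and ¬P, infer Q.
One disjunct, 'n mod 9 ≠ 0', is ruled out; the other must hold.

n is divisible by 9


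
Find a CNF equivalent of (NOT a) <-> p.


Step 1: Rewrite (¬a) ↔ p as ((¬a) → p) ∧ (p → (¬a)).
Step 2: Rewrite each implication as a disjunction.
Step 3: Eliminate any double negations (¬¬X = X).

(a OR p) AND ((NOT p) OR (NOT a))


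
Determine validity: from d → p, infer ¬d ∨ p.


This matches the form of material implication: the conclusion follows in every model of the premises.

Valid.


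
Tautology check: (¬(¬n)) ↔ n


Build the truth table over {n}:
n | φ
-----
F | T
T | T
Every row evaluates to true.

Yes, it is a tautology.


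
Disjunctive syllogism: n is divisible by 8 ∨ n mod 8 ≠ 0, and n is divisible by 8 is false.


Disjunctive syllogism: from (P ∨ Q) and ¬P, infer Q.
One disjunct, 'n is divisible by 8', is ruled out; the other must hold.

n mod 8 ≠ 0


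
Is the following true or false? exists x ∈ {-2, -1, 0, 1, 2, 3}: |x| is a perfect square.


Evaluate the predicate on each element: -2:False, -1:True, 0:True, 1:True, 2:False, 3:False.
Witness x = -1 satisfies the predicate.

True


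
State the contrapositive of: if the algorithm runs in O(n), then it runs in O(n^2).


The contrapositive of (P → Q) is (¬Q → ¬P); it is logically equivalent to the original.
Here P = 'the algorithm runs in O(n)' and Q = 'it runs in O(n^2)'.

If not (it runs in O(n^2)), then not (the algorithm runs in O(n)).


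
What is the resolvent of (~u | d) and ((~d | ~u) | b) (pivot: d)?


The clauses contain complementary literals d and ~d.
Resolution eliminates this pair and disjoins the remaining literals (merging duplicates).

(~u | b)


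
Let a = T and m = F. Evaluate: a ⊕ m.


Exclusive or is true when exactly one operand is true.
Substitute: a=T, m=F.
T ⊕ F evaluates to T.

T


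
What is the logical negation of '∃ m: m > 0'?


¬(∀ x: φ) = ∃ x: ¬φ, and ¬(∃ x: φ) = ∀ x: ¬φ.
Apply to the existential statement.

∀ m: ¬(m > 0)


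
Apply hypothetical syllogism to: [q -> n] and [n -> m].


Hypothetical syllogism: from (P → Q) and (Q → R), infer (P → R).
Chain the two implications through the shared middle term 'n'.

q -> m


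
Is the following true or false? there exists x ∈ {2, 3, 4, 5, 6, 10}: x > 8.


Evaluate the predicate on each element: 2:F, 3:F, 4:F, 5:F, 6:F, 10:T.
Witness x = 10 satisfies the predicate.

T


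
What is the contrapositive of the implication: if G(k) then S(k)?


The contrapositive of (P → Q) is (¬Q → ¬P); it is logically equivalent to the original.
Here P = 'G(k)' and Q = 'S(k)'.

If not (S(k)), then not (G(k)).


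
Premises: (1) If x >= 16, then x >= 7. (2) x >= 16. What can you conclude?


Modus ponens: from (P → Q) and P, infer Q.
P = 'x >= 16' is asserted, and P → Q holds, so Q follows.

x >= 7.


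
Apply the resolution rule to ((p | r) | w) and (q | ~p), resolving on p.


The clauses contain complementary literals p and ~p.
Resolution eliminates this pair and disjoins the remaining literals (merging duplicates).

((r | w) | q)


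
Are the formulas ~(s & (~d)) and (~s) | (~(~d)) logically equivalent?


Compare truth tables:
d | s | φ | ψ
-------------
False | False | True | True
True | False | True | True
False | True | False | False
True | True | True | True
The columns φ and ψ agree on every row.

Yes, they are logically equivalent.


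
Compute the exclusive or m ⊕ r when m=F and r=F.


Exclusive or is true when exactly one operand is true.
Substitute: m=F, r=F.
F ⊕ F evaluates to F.

F


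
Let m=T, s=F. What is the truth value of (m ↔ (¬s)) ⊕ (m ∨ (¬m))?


Substitute m=T, s=F:
¬s = T
m ↔ (¬s) = T ↔ T = T
¬m = F
m ∨ (¬m) = T ∨ F = T
(m ↔ (¬s)) ⊕ (m ∨ (¬m)) = T ⊕ T = F

F


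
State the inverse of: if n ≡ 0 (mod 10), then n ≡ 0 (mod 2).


The inverse of (P → Q) is (¬P → ¬Q). It is equivalent to the converse, not to the original.
Here P = 'n ≡ 0 (mod 10)' and Q = 'n ≡ 0 (mod 2)'.

If not (n ≡ 0 (mod 10)), then not (n ≡ 0 (mod 2)).


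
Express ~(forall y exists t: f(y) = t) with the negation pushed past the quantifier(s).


Negation flips each quantifier (∀↔∃) and negates the inner predicate.
¬(forall y exists t: φ) = exists y forall t: ¬φ.

exists y forall t: ~(f(y) = t)


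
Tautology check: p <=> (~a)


Build the truth table over {a, p}:
a | p | φ
---------
False | False | False
True | False | True
False | True | True
True | True | False
Counterexample at row 1: with a=False, p=False, the formula is False.

No, it is not a tautology.


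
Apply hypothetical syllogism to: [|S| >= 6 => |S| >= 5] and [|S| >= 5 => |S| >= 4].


Hypothetical syllogism: from (P → Q) and (Q → R), infer (P → R).
Chain the two implications through the shared middle term '|S| >= 5'.

|S| >= 6 => |S| >= 4


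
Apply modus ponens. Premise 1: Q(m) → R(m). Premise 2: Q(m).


Modus ponens: from (P → Q) and P, infer Q.
P = 'Q(m)' is asserted, and P → Q holds, so Q follows.

R(m).


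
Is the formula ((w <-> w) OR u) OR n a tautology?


Build the truth table over {n, u, w}:
n | u | w | φ
-------------
F | F | F | T
T | F | F | T
F | T | F | T
T | T | F | T
F | F | T | T
T | F | T | T
F | T | T | T
T | T | T | T
Every row evaluates to true.

Yes, it is a tautology.


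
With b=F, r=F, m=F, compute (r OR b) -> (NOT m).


Substitute b=F, r=F, m=F:
r OR b = F OR F = F
NOT m = T
(r OR b) -> (NOT m) = F -> T = T

T


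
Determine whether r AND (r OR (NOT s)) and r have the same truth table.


Compare truth tables:
r | s | φ | ψ
-------------
F | F | F | F
T | F | T | T
F | T | F | F
T | T | T | T
The columns φ and ψ agree on every row.

Yes, they are logically equivalent.


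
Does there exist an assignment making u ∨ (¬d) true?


Search for a satisfying assignment over {d, u}.
Try d=F, u=F: the formula evaluates to T.
A satisfying assignment exists.

Satisfiable.


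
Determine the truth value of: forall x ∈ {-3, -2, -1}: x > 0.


Evaluate the predicate on each element: -3:False, -2:False, -1:False.
Counterexample x = -3 fails the predicate.

False


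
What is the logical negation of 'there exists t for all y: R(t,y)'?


Negation flips each quantifier (∀↔∃) and negates the inner predicate.
¬(there exists t for all y: φ) = for all t there exists y: ¬φ.

for all t there exists y: NOT(R(t,y))


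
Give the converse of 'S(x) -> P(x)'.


The converse of (P → Q) is (Q → P). It is not in general equivalent to the original.
Here P = 'S(x)' and Q = 'P(x)'.

If P(x), then S(x).


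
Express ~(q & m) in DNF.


Step 1: Apply De Morgan: ¬(q ∧ m) = ¬q ∨ ¬m.

(~q) | (~m)


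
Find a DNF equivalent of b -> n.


Step 1: Rewrite b → n as ¬b ∨ n.

(NOT b) OR n


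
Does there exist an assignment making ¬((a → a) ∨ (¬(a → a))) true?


Check all 2 assignments over {a}:
a | φ
-----
F | F
T | F
No assignment makes the formula true.

Unsatisfiable.


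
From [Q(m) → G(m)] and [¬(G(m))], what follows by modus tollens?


Modus tollens: from (P → Q) and ¬Q, infer ¬P.
Q = 'G(m)' is denied; since P → Q, P must also fail.

Not (Q(m)).


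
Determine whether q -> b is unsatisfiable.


Truth table over {b, q}:
b | q | φ
---------
F | F | T
T | F | T
F | T | F
T | T | T
Satisfying assignment at row 1: b=F, q=F gives T.

No, it is not a contradiction.


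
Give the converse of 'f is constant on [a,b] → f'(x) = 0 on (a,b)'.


The converse of (P → Q) is (Q → P). It is not in general equivalent to the original.
Here P = 'f is constant on [a,b]' and Q = 'f'(x) = 0 on (a,b)'.

If f'(x) = 0 on (a,b), then f is constant on [a,b].


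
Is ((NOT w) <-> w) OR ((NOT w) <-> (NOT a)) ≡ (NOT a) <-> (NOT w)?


Compare truth tables:
a | w | φ | ψ
-------------
F | F | T | T
T | F | F | F
F | T | F | F
T | T | T | T
The columns φ and ψ agree on every row.

Yes, they are logically equivalent.


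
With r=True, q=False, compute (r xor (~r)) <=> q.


Substitute r=True, q=False:
~r = False
r xor (~r) = True xor False = True
(r xor (~r)) <=> q = True <=> False = False

False


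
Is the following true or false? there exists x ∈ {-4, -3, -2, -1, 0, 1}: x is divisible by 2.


Evaluate the predicate on each element: -4:T, -3:F, -2:T, -1:F, 0:T, 1:F.
Witness x = -4 satisfies the predicate.

T


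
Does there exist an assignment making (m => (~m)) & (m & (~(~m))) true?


Check all 2 assignments over {m}:
m | φ
-----
False | False
True | False
No assignment makes the formula true.

Unsatisfiable.


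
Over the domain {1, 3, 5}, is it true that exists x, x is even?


Evaluate the predicate on each element: 1:False, 3:False, 5:False.
No element satisfies the predicate.

False


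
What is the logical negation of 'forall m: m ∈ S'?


¬(forall x: φ) = exists x: ¬φ, and ¬(exists x: φ) = forall x: ¬φ.
Apply to the universal statement.

exists m: ~(m ∈ S)


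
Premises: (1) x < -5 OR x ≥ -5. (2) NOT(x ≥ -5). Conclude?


Disjunctive syllogism: from (P ∨ Q) and ¬P, infer Q.
One disjunct, 'x ≥ -5', is ruled out; the other must hold.

x < -5


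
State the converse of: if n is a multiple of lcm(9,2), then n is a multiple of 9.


The converse of (P → Q) is (Q → P). It is not in general equivalent to the original.
Here P = 'n is a multiple of lcm(9,2)' and Q = 'n is a multiple of 9'.

If n is a multiple of 9, then n is a multiple of lcm(9,2).


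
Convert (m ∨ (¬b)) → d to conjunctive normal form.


Step 1: Rewrite as ¬(m ∨ (¬b)) ∨ d = (¬m ∧ ¬(¬b)) ∨ d.
Step 2: Distribute ∨ over ∧.
Step 3: Eliminate any double negations (¬¬X = X).

((¬m) ∨ d) ∧ (b ∨ d)


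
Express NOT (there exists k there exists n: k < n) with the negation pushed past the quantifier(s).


Negation flips each quantifier (∀↔∃) and negates the inner predicate.
¬(there exists k there exists n: φ) = for all k for all n: ¬φ.

for all k for all n: NOT(k < n)


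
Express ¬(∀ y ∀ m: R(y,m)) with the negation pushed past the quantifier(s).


Negation flips each quantifier (∀↔∃) and negates the inner predicate.
¬(∀ y ∀ m: φ) = ∃ y ∃ m: ¬φ.

∃ y ∃ m: ¬(R(y,m))


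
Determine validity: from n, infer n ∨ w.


This matches the form of disjunction introduction: the conclusion follows in every model of the premises.

Valid.


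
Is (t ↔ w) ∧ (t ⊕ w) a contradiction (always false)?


Truth table over {t, w}:
t | w | φ
---------
F | F | F
T | F | F
F | T | F
T | T | F
Every row is false.

Yes, it is a contradiction.


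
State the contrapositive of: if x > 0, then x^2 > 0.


The contrapositive of (P → Q) is (¬Q → ¬P); it is logically equivalent to the original.
Here P = 'x > 0' and Q = 'x^2 > 0'.

If not (x^2 > 0), then not (x > 0).


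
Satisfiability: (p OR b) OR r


Search for a satisfying assignment over {b, p, r}.
Try b=T, p=F, r=F: the formula evaluates to T.
A satisfying assignment exists.

Satisfiable.


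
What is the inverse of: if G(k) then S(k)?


The inverse of (P → Q) is (¬P → ¬Q). It is equivalent to the converse, not to the original.
Here P = 'G(k)' and Q = 'S(k)'.

If not (G(k)), then not (S(k)).


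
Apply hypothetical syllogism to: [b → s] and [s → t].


Hypothetical syllogism: from (P → Q) and (Q → R), infer (P → R).
Chain the two implications through the shared middle term 's'.

b → t


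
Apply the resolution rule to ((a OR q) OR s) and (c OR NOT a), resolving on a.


The clauses contain complementary literals a and NOTa.
Resolution eliminates this pair and disjoins the remaining literals (merging duplicates).

((s OR q) OR c)


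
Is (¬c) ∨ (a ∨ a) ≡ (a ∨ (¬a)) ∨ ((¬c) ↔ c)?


Compare truth tables:
a | c | φ | ψ
-------------
F | F | T | T
T | F | T | T
F | T | F | T
T | T | T | T
They differ at row 3 (a=F, c=T): φ=F but ψ=T.

No, they are not logically equivalent.


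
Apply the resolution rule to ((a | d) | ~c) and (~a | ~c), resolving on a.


The clauses contain complementary literals a and ~a.
Resolution eliminates this pair and disjoins the remaining literals (merging duplicates).

(~c | d)


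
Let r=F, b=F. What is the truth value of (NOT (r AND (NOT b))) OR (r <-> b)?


Substitute r=F, b=F:
NOT b = T
r AND (NOT b) = F AND T = F
NOT (r AND (NOT b)) = T
r <-> b = F <-> F = T
(NOT (r AND (NOT b))) OR (r <-> b) = T OR T = T

T


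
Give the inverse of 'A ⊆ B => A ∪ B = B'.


The inverse of (P → Q) is (¬P → ¬Q). It is equivalent to the converse, not to the original.
Here P = 'A ⊆ B' and Q = 'A ∪ B = B'.

If not (A ⊆ B), then not (A ∪ B = B).


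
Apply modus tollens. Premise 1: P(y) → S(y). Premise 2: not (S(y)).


Modus tollens: from (P → Q) and ¬Q, infer ¬P.
Q = 'S(y)' is denied; since P → Q, P must also fail.

Not (P(y)).


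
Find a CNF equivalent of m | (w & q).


Step 1: Distribute ∨ over ∧: m ∨ (w ∧ q) = (m ∨ w) ∧ (m ∨ q).

(m | w) & (m | q)


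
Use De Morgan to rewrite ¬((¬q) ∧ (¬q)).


De Morgan: the negation of a conjunction is the disjunction of the negations.
Distribute ¬ across ∧, flipping it to ∨, and negate each literal.

q ∨ q


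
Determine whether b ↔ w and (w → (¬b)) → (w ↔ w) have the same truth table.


Compare truth tables:
b | w | φ | ψ
-------------
F | F | T | T
T | F | F | T
F | T | F | T
T | T | T | T
They differ at row 2 (b=T, w=F): φ=F but ψ=T.

No, they are not logically equivalent.


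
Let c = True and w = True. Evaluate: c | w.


Disjunction is false only when both operands are false.
Substitute: c=True, w=True.
True | True evaluates to True.

True


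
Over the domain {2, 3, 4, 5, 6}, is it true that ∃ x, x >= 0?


Evaluate the predicate on each element: 2:T, 3:T, 4:T, 5:T, 6:T.
Witness x = 2 satisfies the predicate.

T


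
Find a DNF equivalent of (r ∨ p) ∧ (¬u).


Step 1: Distribute ∧ over ∨: (r ∨ p) ∧ (¬u) = (r ∧ (¬u)) ∨ (p ∧ (¬u)).

(r ∧ (¬u)) ∨ (p ∧ (¬u))


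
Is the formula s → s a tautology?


Build the truth table over {s}:
s | φ
-----
F | T
T | T
Every row evaluates to true.

Yes, it is a tautology.


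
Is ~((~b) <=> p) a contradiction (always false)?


Truth table over {b, p}:
b | p | φ
---------
False | False | True
True | False | False
False | True | False
True | True | True
Satisfying assignment at row 1: b=False, p=False gives True.

No, it is not a contradiction.


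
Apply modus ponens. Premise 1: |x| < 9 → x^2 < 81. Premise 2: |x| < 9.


Modus ponens: from (P → Q) and P, infer Q.
P = '|x| < 9' is asserted, and P → Q holds, so Q follows.

x^2 < 81.


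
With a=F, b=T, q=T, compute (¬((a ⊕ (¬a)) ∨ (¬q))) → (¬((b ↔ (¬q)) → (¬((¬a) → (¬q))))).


Substitute a=F, b=T, q=T:
… (earlier sub-steps elided)
¬((a ⊕ (¬a)) ∨ (¬q)) = F
¬q = F
b ↔ (¬q) = T ↔ F = F
¬a = T
¬q = F
(¬a) → (¬q) = T → F = F
¬((¬a) → (¬q)) = T
(b ↔ (¬q)) → (¬((¬a) → (¬q))) = F → T = T
¬((b ↔ (¬q)) → (¬((¬a) → (¬q)))) = F
(¬((a ⊕ (¬a)) ∨ (¬q))) → (¬((b ↔ (¬q)) → (¬((¬a) → (¬q))))) = F → F = T

T


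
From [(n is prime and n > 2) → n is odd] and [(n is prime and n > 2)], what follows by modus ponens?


Modus ponens: from (P → Q) and P, infer Q.
P = '(n is prime and n > 2)' is asserted, and P → Q holds, so Q follows.

n is odd.


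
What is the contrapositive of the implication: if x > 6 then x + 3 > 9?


The contrapositive of (P → Q) is (¬Q → ¬P); it is logically equivalent to the original.
Here P = 'x > 6' and Q = 'x + 3 > 9'.

If not (x + 3 > 9), then not (x > 6).


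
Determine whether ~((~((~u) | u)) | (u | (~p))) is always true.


Build the truth table over {p, u}:
p | u | φ
---------
False | False | False
True | False | True
False | True | False
True | True | False
Counterexample at row 1: with p=False, u=False, the formula is False.

No, it is not a tautology.


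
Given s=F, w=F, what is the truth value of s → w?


Implication is false only when antecedent is true and consequent is false.
Substitute: s=F, w=F.
F → F evaluates to T.

T


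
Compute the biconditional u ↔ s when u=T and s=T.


Biconditional is true when both operands have the same truth value.
Substitute: u=T, s=T.
T ↔ T evaluates to T.

T


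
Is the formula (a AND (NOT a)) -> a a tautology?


Build the truth table over {a}:
a | φ
-----
F | T
T | T
Every row evaluates to true.

Yes, it is a tautology.


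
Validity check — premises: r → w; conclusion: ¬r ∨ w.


This matches the form of material implication: the conclusion follows in every model of the premises.

Valid.


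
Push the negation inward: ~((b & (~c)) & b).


De Morgan: the negation of a conjunction is the disjunction of the negations.
Distribute ~ across &, flipping it to |, and negate each literal.

((~b) | c) | (~b)


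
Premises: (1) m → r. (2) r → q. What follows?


Hypothetical syllogism: from (P → Q) and (Q → R), infer (P → R).
Chain the two implications through the shared middle term 'r'.

m → q


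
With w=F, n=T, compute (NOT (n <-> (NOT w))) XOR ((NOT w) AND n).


Substitute w=F, n=T:
NOT w = T
n <-> (NOT w) = T <-> T = T
NOT (n <-> (NOT w)) = F
NOT w = T
(NOT w) AND n = T AND T = T
(NOT (n <-> (NOT w))) XOR ((NOT w) AND n) = F XOR T = T

T
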